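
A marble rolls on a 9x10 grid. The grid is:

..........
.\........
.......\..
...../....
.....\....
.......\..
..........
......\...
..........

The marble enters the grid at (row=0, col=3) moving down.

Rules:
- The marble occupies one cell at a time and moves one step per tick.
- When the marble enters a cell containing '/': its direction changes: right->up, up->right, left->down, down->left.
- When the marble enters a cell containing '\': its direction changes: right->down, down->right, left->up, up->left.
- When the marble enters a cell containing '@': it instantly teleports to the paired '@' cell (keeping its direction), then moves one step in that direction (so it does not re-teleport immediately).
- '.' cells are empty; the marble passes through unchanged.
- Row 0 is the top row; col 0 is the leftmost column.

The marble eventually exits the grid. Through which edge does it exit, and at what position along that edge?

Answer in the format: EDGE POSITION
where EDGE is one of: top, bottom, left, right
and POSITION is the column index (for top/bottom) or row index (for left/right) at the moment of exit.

Step 1: enter (0,3), '.' pass, move down to (1,3)
Step 2: enter (1,3), '.' pass, move down to (2,3)
Step 3: enter (2,3), '.' pass, move down to (3,3)
Step 4: enter (3,3), '.' pass, move down to (4,3)
Step 5: enter (4,3), '.' pass, move down to (5,3)
Step 6: enter (5,3), '.' pass, move down to (6,3)
Step 7: enter (6,3), '.' pass, move down to (7,3)
Step 8: enter (7,3), '.' pass, move down to (8,3)
Step 9: enter (8,3), '.' pass, move down to (9,3)
Step 10: at (9,3) — EXIT via bottom edge, pos 3

Answer: bottom 3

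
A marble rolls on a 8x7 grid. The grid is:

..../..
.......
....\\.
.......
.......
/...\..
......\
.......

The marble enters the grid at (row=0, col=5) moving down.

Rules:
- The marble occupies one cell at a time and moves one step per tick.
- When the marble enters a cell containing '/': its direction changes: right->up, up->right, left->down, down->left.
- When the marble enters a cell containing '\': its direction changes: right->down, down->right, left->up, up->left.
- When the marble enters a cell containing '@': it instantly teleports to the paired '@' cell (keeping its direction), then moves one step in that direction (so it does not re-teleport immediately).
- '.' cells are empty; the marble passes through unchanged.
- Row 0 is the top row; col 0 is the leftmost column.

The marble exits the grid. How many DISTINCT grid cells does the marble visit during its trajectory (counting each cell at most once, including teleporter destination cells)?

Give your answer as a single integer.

Answer: 4

Derivation:
Step 1: enter (0,5), '.' pass, move down to (1,5)
Step 2: enter (1,5), '.' pass, move down to (2,5)
Step 3: enter (2,5), '\' deflects down->right, move right to (2,6)
Step 4: enter (2,6), '.' pass, move right to (2,7)
Step 5: at (2,7) — EXIT via right edge, pos 2
Distinct cells visited: 4 (path length 4)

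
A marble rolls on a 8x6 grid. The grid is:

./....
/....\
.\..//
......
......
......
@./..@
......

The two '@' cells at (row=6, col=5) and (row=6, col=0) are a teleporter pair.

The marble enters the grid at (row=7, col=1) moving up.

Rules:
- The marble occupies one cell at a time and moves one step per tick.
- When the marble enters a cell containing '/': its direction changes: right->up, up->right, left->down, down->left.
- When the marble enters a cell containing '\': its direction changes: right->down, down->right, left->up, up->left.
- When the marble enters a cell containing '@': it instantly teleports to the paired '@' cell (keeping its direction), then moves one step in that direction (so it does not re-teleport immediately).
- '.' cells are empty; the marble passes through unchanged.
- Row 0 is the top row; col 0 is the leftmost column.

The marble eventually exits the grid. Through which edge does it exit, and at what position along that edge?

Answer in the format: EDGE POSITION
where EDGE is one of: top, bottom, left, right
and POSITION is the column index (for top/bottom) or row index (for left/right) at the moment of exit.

Answer: left 2

Derivation:
Step 1: enter (7,1), '.' pass, move up to (6,1)
Step 2: enter (6,1), '.' pass, move up to (5,1)
Step 3: enter (5,1), '.' pass, move up to (4,1)
Step 4: enter (4,1), '.' pass, move up to (3,1)
Step 5: enter (3,1), '.' pass, move up to (2,1)
Step 6: enter (2,1), '\' deflects up->left, move left to (2,0)
Step 7: enter (2,0), '.' pass, move left to (2,-1)
Step 8: at (2,-1) — EXIT via left edge, pos 2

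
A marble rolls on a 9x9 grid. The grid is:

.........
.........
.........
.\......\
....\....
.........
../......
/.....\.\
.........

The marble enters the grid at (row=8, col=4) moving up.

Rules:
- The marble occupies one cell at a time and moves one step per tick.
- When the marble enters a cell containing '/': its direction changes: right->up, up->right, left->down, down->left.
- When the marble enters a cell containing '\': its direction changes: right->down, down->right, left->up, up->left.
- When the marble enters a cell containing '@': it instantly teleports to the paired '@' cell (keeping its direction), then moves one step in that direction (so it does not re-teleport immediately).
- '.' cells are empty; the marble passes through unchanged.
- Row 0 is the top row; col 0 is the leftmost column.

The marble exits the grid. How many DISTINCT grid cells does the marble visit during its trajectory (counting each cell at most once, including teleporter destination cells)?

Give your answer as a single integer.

Step 1: enter (8,4), '.' pass, move up to (7,4)
Step 2: enter (7,4), '.' pass, move up to (6,4)
Step 3: enter (6,4), '.' pass, move up to (5,4)
Step 4: enter (5,4), '.' pass, move up to (4,4)
Step 5: enter (4,4), '\' deflects up->left, move left to (4,3)
Step 6: enter (4,3), '.' pass, move left to (4,2)
Step 7: enter (4,2), '.' pass, move left to (4,1)
Step 8: enter (4,1), '.' pass, move left to (4,0)
Step 9: enter (4,0), '.' pass, move left to (4,-1)
Step 10: at (4,-1) — EXIT via left edge, pos 4
Distinct cells visited: 9 (path length 9)

Answer: 9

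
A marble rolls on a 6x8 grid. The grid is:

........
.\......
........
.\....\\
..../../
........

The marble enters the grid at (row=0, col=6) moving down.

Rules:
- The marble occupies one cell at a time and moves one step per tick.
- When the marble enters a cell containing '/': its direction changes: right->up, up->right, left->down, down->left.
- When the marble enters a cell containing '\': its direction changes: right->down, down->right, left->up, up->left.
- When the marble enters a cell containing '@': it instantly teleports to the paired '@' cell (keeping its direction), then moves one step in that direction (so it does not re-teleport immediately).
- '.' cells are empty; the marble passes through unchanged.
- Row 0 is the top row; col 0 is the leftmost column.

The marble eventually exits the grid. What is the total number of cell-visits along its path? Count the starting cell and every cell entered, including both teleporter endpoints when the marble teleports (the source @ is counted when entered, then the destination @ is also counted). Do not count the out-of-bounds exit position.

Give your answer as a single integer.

Answer: 10

Derivation:
Step 1: enter (0,6), '.' pass, move down to (1,6)
Step 2: enter (1,6), '.' pass, move down to (2,6)
Step 3: enter (2,6), '.' pass, move down to (3,6)
Step 4: enter (3,6), '\' deflects down->right, move right to (3,7)
Step 5: enter (3,7), '\' deflects right->down, move down to (4,7)
Step 6: enter (4,7), '/' deflects down->left, move left to (4,6)
Step 7: enter (4,6), '.' pass, move left to (4,5)
Step 8: enter (4,5), '.' pass, move left to (4,4)
Step 9: enter (4,4), '/' deflects left->down, move down to (5,4)
Step 10: enter (5,4), '.' pass, move down to (6,4)
Step 11: at (6,4) — EXIT via bottom edge, pos 4
Path length (cell visits): 10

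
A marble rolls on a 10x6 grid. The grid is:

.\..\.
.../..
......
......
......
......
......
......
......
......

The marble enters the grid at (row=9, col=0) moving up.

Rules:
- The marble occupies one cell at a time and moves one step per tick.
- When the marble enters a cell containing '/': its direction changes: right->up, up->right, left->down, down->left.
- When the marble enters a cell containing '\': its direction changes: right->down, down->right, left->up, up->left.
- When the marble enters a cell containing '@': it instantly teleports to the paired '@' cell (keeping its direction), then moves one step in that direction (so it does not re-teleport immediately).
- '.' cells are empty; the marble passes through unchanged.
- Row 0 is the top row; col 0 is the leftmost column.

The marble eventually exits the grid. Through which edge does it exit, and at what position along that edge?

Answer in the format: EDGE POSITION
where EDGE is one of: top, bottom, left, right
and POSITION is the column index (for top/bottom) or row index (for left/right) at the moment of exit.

Step 1: enter (9,0), '.' pass, move up to (8,0)
Step 2: enter (8,0), '.' pass, move up to (7,0)
Step 3: enter (7,0), '.' pass, move up to (6,0)
Step 4: enter (6,0), '.' pass, move up to (5,0)
Step 5: enter (5,0), '.' pass, move up to (4,0)
Step 6: enter (4,0), '.' pass, move up to (3,0)
Step 7: enter (3,0), '.' pass, move up to (2,0)
Step 8: enter (2,0), '.' pass, move up to (1,0)
Step 9: enter (1,0), '.' pass, move up to (0,0)
Step 10: enter (0,0), '.' pass, move up to (-1,0)
Step 11: at (-1,0) — EXIT via top edge, pos 0

Answer: top 0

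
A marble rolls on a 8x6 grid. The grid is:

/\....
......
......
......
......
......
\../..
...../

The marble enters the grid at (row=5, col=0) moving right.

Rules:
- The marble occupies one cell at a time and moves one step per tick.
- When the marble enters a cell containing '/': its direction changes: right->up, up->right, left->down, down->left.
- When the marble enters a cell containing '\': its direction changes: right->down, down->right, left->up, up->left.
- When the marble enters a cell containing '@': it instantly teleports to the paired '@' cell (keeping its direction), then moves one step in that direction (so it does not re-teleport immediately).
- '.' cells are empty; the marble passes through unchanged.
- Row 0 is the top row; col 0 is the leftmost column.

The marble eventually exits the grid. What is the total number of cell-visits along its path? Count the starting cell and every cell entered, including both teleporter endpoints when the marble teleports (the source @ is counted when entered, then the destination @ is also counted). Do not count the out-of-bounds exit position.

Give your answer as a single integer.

Step 1: enter (5,0), '.' pass, move right to (5,1)
Step 2: enter (5,1), '.' pass, move right to (5,2)
Step 3: enter (5,2), '.' pass, move right to (5,3)
Step 4: enter (5,3), '.' pass, move right to (5,4)
Step 5: enter (5,4), '.' pass, move right to (5,5)
Step 6: enter (5,5), '.' pass, move right to (5,6)
Step 7: at (5,6) — EXIT via right edge, pos 5
Path length (cell visits): 6

Answer: 6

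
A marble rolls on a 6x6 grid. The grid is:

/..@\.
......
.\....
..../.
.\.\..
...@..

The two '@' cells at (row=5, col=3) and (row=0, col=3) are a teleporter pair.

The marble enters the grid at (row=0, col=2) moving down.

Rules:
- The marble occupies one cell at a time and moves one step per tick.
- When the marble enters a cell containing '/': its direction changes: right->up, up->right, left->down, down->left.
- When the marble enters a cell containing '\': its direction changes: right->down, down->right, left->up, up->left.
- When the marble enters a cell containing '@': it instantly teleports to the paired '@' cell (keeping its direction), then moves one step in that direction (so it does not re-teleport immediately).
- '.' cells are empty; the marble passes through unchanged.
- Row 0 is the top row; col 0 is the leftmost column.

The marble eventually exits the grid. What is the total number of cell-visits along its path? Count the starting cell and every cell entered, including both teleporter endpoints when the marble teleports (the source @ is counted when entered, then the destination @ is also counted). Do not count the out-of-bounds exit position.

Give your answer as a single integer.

Answer: 6

Derivation:
Step 1: enter (0,2), '.' pass, move down to (1,2)
Step 2: enter (1,2), '.' pass, move down to (2,2)
Step 3: enter (2,2), '.' pass, move down to (3,2)
Step 4: enter (3,2), '.' pass, move down to (4,2)
Step 5: enter (4,2), '.' pass, move down to (5,2)
Step 6: enter (5,2), '.' pass, move down to (6,2)
Step 7: at (6,2) — EXIT via bottom edge, pos 2
Path length (cell visits): 6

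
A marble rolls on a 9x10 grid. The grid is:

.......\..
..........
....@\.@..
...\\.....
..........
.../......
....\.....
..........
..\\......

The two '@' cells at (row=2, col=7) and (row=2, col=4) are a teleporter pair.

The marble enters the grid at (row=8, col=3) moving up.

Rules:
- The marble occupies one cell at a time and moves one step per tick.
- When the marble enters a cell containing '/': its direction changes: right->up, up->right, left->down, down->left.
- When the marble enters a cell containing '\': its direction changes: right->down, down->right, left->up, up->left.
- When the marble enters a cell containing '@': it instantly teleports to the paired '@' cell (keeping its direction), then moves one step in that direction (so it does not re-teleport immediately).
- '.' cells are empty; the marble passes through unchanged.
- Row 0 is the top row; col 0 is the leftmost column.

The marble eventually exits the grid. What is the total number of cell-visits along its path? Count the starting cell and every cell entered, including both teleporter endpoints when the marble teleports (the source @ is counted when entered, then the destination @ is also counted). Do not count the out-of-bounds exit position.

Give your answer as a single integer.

Step 1: enter (8,3), '\' deflects up->left, move left to (8,2)
Step 2: enter (8,2), '\' deflects left->up, move up to (7,2)
Step 3: enter (7,2), '.' pass, move up to (6,2)
Step 4: enter (6,2), '.' pass, move up to (5,2)
Step 5: enter (5,2), '.' pass, move up to (4,2)
Step 6: enter (4,2), '.' pass, move up to (3,2)
Step 7: enter (3,2), '.' pass, move up to (2,2)
Step 8: enter (2,2), '.' pass, move up to (1,2)
Step 9: enter (1,2), '.' pass, move up to (0,2)
Step 10: enter (0,2), '.' pass, move up to (-1,2)
Step 11: at (-1,2) — EXIT via top edge, pos 2
Path length (cell visits): 10

Answer: 10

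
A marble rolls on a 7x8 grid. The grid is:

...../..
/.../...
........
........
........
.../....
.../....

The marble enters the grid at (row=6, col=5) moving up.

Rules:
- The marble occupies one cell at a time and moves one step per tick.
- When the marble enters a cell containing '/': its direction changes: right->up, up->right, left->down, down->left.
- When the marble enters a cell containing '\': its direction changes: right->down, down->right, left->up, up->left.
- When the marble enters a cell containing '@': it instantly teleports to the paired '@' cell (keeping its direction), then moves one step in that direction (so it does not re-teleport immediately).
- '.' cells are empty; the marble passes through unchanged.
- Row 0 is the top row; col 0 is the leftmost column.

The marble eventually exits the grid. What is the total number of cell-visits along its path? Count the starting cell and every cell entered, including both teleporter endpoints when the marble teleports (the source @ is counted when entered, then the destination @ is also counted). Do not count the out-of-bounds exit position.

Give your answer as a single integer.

Step 1: enter (6,5), '.' pass, move up to (5,5)
Step 2: enter (5,5), '.' pass, move up to (4,5)
Step 3: enter (4,5), '.' pass, move up to (3,5)
Step 4: enter (3,5), '.' pass, move up to (2,5)
Step 5: enter (2,5), '.' pass, move up to (1,5)
Step 6: enter (1,5), '.' pass, move up to (0,5)
Step 7: enter (0,5), '/' deflects up->right, move right to (0,6)
Step 8: enter (0,6), '.' pass, move right to (0,7)
Step 9: enter (0,7), '.' pass, move right to (0,8)
Step 10: at (0,8) — EXIT via right edge, pos 0
Path length (cell visits): 9

Answer: 9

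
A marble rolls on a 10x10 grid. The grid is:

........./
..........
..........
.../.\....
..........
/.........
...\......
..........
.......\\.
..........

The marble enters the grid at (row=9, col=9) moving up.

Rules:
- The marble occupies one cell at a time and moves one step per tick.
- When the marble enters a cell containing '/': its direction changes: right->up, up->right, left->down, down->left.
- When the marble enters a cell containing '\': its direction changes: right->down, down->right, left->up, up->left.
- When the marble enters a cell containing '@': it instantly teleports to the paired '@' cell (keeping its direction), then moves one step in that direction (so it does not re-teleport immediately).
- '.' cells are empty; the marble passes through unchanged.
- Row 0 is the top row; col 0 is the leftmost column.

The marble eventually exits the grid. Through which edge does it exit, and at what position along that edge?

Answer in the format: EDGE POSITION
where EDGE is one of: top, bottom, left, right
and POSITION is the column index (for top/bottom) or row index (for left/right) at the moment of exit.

Answer: right 0

Derivation:
Step 1: enter (9,9), '.' pass, move up to (8,9)
Step 2: enter (8,9), '.' pass, move up to (7,9)
Step 3: enter (7,9), '.' pass, move up to (6,9)
Step 4: enter (6,9), '.' pass, move up to (5,9)
Step 5: enter (5,9), '.' pass, move up to (4,9)
Step 6: enter (4,9), '.' pass, move up to (3,9)
Step 7: enter (3,9), '.' pass, move up to (2,9)
Step 8: enter (2,9), '.' pass, move up to (1,9)
Step 9: enter (1,9), '.' pass, move up to (0,9)
Step 10: enter (0,9), '/' deflects up->right, move right to (0,10)
Step 11: at (0,10) — EXIT via right edge, pos 0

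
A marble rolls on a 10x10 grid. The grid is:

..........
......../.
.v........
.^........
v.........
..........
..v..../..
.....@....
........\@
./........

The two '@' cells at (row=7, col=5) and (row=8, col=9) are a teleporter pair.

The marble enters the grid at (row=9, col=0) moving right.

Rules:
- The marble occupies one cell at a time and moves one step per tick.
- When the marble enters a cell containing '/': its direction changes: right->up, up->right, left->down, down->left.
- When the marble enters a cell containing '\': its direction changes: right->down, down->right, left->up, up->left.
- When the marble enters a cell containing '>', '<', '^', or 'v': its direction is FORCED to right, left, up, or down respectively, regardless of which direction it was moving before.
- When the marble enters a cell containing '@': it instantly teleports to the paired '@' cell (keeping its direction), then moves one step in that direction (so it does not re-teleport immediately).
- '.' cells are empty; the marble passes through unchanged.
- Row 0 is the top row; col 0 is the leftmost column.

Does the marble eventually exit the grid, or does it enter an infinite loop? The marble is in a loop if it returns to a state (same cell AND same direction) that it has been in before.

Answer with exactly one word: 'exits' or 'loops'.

Step 1: enter (9,0), '.' pass, move right to (9,1)
Step 2: enter (9,1), '/' deflects right->up, move up to (8,1)
Step 3: enter (8,1), '.' pass, move up to (7,1)
Step 4: enter (7,1), '.' pass, move up to (6,1)
Step 5: enter (6,1), '.' pass, move up to (5,1)
Step 6: enter (5,1), '.' pass, move up to (4,1)
Step 7: enter (4,1), '.' pass, move up to (3,1)
Step 8: enter (3,1), '^' forces up->up, move up to (2,1)
Step 9: enter (2,1), 'v' forces up->down, move down to (3,1)
Step 10: enter (3,1), '^' forces down->up, move up to (2,1)
Step 11: at (2,1) dir=up — LOOP DETECTED (seen before)

Answer: loops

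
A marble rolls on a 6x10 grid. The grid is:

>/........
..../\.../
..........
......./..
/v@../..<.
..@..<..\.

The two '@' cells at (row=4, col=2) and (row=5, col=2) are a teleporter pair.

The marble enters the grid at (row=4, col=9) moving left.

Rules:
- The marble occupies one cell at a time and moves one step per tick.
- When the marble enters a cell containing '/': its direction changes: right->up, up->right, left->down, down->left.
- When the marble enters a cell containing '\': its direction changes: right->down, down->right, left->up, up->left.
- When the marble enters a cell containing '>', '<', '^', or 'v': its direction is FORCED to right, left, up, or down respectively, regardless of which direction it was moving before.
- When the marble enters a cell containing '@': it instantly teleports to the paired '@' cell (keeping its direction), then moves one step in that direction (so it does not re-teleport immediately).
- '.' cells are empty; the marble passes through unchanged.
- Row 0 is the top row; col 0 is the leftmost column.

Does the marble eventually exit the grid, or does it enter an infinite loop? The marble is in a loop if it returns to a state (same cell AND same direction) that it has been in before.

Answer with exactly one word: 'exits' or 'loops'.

Answer: exits

Derivation:
Step 1: enter (4,9), '.' pass, move left to (4,8)
Step 2: enter (4,8), '<' forces left->left, move left to (4,7)
Step 3: enter (4,7), '.' pass, move left to (4,6)
Step 4: enter (4,6), '.' pass, move left to (4,5)
Step 5: enter (4,5), '/' deflects left->down, move down to (5,5)
Step 6: enter (5,5), '<' forces down->left, move left to (5,4)
Step 7: enter (5,4), '.' pass, move left to (5,3)
Step 8: enter (5,3), '.' pass, move left to (5,2)
Step 9: enter (5,2), '@' teleport (5,2)->(4,2), also enter (4,2), move left to (4,1)
Step 10: enter (4,1), 'v' forces left->down, move down to (5,1)
Step 11: enter (5,1), '.' pass, move down to (6,1)
Step 12: at (6,1) — EXIT via bottom edge, pos 1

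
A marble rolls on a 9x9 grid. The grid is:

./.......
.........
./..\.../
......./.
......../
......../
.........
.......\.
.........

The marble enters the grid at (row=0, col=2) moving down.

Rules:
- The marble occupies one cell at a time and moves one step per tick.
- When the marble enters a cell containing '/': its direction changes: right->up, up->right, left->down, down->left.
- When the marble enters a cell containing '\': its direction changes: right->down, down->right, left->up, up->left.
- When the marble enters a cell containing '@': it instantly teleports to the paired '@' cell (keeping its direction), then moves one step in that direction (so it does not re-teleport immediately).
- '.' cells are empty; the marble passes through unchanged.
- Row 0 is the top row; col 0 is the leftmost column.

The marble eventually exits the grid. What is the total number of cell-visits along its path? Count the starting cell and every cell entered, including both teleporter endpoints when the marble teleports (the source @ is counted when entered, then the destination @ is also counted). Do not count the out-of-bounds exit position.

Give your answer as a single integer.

Step 1: enter (0,2), '.' pass, move down to (1,2)
Step 2: enter (1,2), '.' pass, move down to (2,2)
Step 3: enter (2,2), '.' pass, move down to (3,2)
Step 4: enter (3,2), '.' pass, move down to (4,2)
Step 5: enter (4,2), '.' pass, move down to (5,2)
Step 6: enter (5,2), '.' pass, move down to (6,2)
Step 7: enter (6,2), '.' pass, move down to (7,2)
Step 8: enter (7,2), '.' pass, move down to (8,2)
Step 9: enter (8,2), '.' pass, move down to (9,2)
Step 10: at (9,2) — EXIT via bottom edge, pos 2
Path length (cell visits): 9

Answer: 9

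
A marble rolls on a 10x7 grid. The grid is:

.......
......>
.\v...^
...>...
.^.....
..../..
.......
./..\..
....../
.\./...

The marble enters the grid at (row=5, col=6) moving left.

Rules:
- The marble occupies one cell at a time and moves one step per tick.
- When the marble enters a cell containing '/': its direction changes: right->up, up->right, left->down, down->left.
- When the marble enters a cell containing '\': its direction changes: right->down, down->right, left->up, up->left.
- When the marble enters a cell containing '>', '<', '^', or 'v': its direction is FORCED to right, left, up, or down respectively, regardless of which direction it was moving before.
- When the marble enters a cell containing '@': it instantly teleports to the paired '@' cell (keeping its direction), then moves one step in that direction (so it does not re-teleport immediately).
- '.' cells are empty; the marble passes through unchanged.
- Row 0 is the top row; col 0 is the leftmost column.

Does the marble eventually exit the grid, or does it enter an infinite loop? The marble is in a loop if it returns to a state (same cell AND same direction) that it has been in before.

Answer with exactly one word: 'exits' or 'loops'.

Answer: exits

Derivation:
Step 1: enter (5,6), '.' pass, move left to (5,5)
Step 2: enter (5,5), '.' pass, move left to (5,4)
Step 3: enter (5,4), '/' deflects left->down, move down to (6,4)
Step 4: enter (6,4), '.' pass, move down to (7,4)
Step 5: enter (7,4), '\' deflects down->right, move right to (7,5)
Step 6: enter (7,5), '.' pass, move right to (7,6)
Step 7: enter (7,6), '.' pass, move right to (7,7)
Step 8: at (7,7) — EXIT via right edge, pos 7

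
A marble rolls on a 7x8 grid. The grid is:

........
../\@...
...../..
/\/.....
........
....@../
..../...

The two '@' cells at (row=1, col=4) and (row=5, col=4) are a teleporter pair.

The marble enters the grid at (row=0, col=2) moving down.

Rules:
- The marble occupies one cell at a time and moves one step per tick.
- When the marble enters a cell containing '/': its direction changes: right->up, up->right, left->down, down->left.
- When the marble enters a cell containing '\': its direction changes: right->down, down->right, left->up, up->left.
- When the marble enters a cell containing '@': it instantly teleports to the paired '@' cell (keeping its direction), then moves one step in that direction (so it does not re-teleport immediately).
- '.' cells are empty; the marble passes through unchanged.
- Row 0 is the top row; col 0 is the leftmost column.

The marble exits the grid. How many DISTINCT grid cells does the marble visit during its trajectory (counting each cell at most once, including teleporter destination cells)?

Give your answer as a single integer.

Answer: 4

Derivation:
Step 1: enter (0,2), '.' pass, move down to (1,2)
Step 2: enter (1,2), '/' deflects down->left, move left to (1,1)
Step 3: enter (1,1), '.' pass, move left to (1,0)
Step 4: enter (1,0), '.' pass, move left to (1,-1)
Step 5: at (1,-1) — EXIT via left edge, pos 1
Distinct cells visited: 4 (path length 4)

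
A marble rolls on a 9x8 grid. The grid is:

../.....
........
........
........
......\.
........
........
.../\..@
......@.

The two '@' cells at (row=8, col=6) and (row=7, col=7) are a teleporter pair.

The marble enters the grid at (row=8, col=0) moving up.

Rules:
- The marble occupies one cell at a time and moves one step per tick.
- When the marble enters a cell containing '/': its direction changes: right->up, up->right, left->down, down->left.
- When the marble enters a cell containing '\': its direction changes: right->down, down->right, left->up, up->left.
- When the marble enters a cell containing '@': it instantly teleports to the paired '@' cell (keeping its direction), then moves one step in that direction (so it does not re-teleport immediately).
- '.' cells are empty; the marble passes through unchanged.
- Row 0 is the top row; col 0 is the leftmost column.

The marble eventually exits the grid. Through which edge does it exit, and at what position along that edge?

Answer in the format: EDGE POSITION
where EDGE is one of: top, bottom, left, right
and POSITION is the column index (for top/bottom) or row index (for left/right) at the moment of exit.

Step 1: enter (8,0), '.' pass, move up to (7,0)
Step 2: enter (7,0), '.' pass, move up to (6,0)
Step 3: enter (6,0), '.' pass, move up to (5,0)
Step 4: enter (5,0), '.' pass, move up to (4,0)
Step 5: enter (4,0), '.' pass, move up to (3,0)
Step 6: enter (3,0), '.' pass, move up to (2,0)
Step 7: enter (2,0), '.' pass, move up to (1,0)
Step 8: enter (1,0), '.' pass, move up to (0,0)
Step 9: enter (0,0), '.' pass, move up to (-1,0)
Step 10: at (-1,0) — EXIT via top edge, pos 0

Answer: top 0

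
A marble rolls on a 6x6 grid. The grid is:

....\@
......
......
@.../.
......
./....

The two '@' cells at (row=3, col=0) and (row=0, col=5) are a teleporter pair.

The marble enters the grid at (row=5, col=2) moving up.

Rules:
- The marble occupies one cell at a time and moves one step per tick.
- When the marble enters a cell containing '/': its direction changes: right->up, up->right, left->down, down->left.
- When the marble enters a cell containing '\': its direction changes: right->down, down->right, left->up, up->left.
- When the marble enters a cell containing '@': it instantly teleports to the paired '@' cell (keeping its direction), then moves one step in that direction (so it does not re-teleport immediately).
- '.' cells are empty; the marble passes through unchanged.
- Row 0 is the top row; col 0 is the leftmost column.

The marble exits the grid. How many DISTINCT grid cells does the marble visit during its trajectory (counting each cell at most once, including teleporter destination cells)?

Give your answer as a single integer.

Step 1: enter (5,2), '.' pass, move up to (4,2)
Step 2: enter (4,2), '.' pass, move up to (3,2)
Step 3: enter (3,2), '.' pass, move up to (2,2)
Step 4: enter (2,2), '.' pass, move up to (1,2)
Step 5: enter (1,2), '.' pass, move up to (0,2)
Step 6: enter (0,2), '.' pass, move up to (-1,2)
Step 7: at (-1,2) — EXIT via top edge, pos 2
Distinct cells visited: 6 (path length 6)

Answer: 6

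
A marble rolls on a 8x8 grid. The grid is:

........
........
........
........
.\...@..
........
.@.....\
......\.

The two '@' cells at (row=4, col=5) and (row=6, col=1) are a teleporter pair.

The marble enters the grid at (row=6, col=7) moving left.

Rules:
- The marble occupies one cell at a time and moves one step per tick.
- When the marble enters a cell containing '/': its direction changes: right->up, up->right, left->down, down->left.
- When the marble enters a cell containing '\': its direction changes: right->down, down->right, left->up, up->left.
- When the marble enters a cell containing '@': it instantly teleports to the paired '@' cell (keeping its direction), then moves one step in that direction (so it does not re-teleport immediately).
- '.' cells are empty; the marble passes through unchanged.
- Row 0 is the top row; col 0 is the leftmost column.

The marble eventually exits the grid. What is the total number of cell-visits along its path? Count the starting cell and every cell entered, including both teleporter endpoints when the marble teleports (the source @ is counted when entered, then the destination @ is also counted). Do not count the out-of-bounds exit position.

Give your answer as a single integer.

Step 1: enter (6,7), '\' deflects left->up, move up to (5,7)
Step 2: enter (5,7), '.' pass, move up to (4,7)
Step 3: enter (4,7), '.' pass, move up to (3,7)
Step 4: enter (3,7), '.' pass, move up to (2,7)
Step 5: enter (2,7), '.' pass, move up to (1,7)
Step 6: enter (1,7), '.' pass, move up to (0,7)
Step 7: enter (0,7), '.' pass, move up to (-1,7)
Step 8: at (-1,7) — EXIT via top edge, pos 7
Path length (cell visits): 7

Answer: 7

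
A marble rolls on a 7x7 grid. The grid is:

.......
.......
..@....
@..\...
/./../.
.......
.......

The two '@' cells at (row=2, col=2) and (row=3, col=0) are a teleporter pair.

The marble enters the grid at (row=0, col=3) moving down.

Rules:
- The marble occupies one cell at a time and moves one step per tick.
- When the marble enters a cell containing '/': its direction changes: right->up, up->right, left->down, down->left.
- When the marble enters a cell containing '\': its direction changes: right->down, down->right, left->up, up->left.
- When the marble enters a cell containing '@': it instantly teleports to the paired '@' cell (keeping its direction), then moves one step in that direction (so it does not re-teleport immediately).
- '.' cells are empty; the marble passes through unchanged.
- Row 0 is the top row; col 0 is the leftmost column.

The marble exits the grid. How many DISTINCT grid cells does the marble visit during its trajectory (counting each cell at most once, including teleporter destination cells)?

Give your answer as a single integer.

Answer: 7

Derivation:
Step 1: enter (0,3), '.' pass, move down to (1,3)
Step 2: enter (1,3), '.' pass, move down to (2,3)
Step 3: enter (2,3), '.' pass, move down to (3,3)
Step 4: enter (3,3), '\' deflects down->right, move right to (3,4)
Step 5: enter (3,4), '.' pass, move right to (3,5)
Step 6: enter (3,5), '.' pass, move right to (3,6)
Step 7: enter (3,6), '.' pass, move right to (3,7)
Step 8: at (3,7) — EXIT via right edge, pos 3
Distinct cells visited: 7 (path length 7)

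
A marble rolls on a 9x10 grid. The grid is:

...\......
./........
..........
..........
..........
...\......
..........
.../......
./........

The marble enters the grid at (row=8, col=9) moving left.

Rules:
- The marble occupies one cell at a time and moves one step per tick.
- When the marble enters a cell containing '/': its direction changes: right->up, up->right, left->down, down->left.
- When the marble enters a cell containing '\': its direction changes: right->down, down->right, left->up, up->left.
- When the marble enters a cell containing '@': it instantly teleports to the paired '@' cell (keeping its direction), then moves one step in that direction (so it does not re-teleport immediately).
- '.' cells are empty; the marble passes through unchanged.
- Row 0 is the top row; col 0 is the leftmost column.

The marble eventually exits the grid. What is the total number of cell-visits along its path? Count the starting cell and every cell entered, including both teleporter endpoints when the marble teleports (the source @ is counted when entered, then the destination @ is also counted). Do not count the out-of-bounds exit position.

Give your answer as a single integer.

Step 1: enter (8,9), '.' pass, move left to (8,8)
Step 2: enter (8,8), '.' pass, move left to (8,7)
Step 3: enter (8,7), '.' pass, move left to (8,6)
Step 4: enter (8,6), '.' pass, move left to (8,5)
Step 5: enter (8,5), '.' pass, move left to (8,4)
Step 6: enter (8,4), '.' pass, move left to (8,3)
Step 7: enter (8,3), '.' pass, move left to (8,2)
Step 8: enter (8,2), '.' pass, move left to (8,1)
Step 9: enter (8,1), '/' deflects left->down, move down to (9,1)
Step 10: at (9,1) — EXIT via bottom edge, pos 1
Path length (cell visits): 9

Answer: 9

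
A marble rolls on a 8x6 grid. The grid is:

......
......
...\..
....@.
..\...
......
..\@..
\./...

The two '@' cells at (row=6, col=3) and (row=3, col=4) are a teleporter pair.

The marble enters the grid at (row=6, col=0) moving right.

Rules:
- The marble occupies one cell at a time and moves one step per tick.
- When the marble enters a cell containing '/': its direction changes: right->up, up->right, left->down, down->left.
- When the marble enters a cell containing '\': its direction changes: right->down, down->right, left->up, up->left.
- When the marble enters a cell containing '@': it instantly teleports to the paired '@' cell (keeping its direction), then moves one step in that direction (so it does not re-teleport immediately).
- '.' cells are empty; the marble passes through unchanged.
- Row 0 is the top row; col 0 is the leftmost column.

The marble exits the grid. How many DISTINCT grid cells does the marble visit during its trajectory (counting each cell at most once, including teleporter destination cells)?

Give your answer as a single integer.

Answer: 12

Derivation:
Step 1: enter (6,0), '.' pass, move right to (6,1)
Step 2: enter (6,1), '.' pass, move right to (6,2)
Step 3: enter (6,2), '\' deflects right->down, move down to (7,2)
Step 4: enter (7,2), '/' deflects down->left, move left to (7,1)
Step 5: enter (7,1), '.' pass, move left to (7,0)
Step 6: enter (7,0), '\' deflects left->up, move up to (6,0)
Step 7: enter (6,0), '.' pass, move up to (5,0)
Step 8: enter (5,0), '.' pass, move up to (4,0)
Step 9: enter (4,0), '.' pass, move up to (3,0)
Step 10: enter (3,0), '.' pass, move up to (2,0)
Step 11: enter (2,0), '.' pass, move up to (1,0)
Step 12: enter (1,0), '.' pass, move up to (0,0)
Step 13: enter (0,0), '.' pass, move up to (-1,0)
Step 14: at (-1,0) — EXIT via top edge, pos 0
Distinct cells visited: 12 (path length 13)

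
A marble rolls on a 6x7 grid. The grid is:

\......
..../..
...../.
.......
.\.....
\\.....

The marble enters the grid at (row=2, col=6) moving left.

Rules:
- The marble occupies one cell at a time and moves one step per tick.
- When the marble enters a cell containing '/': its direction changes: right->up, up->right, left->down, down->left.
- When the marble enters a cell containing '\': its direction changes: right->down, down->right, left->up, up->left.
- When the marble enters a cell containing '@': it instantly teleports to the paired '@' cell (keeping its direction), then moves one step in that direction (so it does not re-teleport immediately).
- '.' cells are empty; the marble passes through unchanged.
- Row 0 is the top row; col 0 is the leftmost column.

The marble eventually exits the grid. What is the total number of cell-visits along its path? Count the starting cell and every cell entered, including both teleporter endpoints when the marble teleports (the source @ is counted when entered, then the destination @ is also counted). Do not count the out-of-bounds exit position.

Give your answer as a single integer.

Step 1: enter (2,6), '.' pass, move left to (2,5)
Step 2: enter (2,5), '/' deflects left->down, move down to (3,5)
Step 3: enter (3,5), '.' pass, move down to (4,5)
Step 4: enter (4,5), '.' pass, move down to (5,5)
Step 5: enter (5,5), '.' pass, move down to (6,5)
Step 6: at (6,5) — EXIT via bottom edge, pos 5
Path length (cell visits): 5

Answer: 5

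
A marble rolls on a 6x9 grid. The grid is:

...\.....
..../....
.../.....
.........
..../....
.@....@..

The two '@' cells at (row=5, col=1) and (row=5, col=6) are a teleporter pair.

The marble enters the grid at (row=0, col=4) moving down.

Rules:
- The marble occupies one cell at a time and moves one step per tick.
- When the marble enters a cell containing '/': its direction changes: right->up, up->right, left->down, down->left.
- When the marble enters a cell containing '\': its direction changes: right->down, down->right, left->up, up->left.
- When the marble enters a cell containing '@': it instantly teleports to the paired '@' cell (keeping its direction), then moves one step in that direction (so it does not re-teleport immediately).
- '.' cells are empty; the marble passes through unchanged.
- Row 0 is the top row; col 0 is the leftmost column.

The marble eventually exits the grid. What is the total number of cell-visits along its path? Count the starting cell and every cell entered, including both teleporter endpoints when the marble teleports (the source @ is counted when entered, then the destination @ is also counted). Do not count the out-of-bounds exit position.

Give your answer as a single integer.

Answer: 6

Derivation:
Step 1: enter (0,4), '.' pass, move down to (1,4)
Step 2: enter (1,4), '/' deflects down->left, move left to (1,3)
Step 3: enter (1,3), '.' pass, move left to (1,2)
Step 4: enter (1,2), '.' pass, move left to (1,1)
Step 5: enter (1,1), '.' pass, move left to (1,0)
Step 6: enter (1,0), '.' pass, move left to (1,-1)
Step 7: at (1,-1) — EXIT via left edge, pos 1
Path length (cell visits): 6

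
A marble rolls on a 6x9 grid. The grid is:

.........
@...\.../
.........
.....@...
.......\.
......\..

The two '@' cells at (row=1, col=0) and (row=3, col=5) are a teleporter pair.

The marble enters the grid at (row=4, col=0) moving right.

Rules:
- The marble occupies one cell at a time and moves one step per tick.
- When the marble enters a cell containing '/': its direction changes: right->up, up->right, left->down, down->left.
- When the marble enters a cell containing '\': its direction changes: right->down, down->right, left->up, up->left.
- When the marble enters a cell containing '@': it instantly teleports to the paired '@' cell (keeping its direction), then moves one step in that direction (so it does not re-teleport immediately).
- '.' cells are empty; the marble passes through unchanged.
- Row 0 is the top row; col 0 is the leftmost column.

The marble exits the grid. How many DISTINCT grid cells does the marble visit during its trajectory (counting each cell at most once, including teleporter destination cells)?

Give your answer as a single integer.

Step 1: enter (4,0), '.' pass, move right to (4,1)
Step 2: enter (4,1), '.' pass, move right to (4,2)
Step 3: enter (4,2), '.' pass, move right to (4,3)
Step 4: enter (4,3), '.' pass, move right to (4,4)
Step 5: enter (4,4), '.' pass, move right to (4,5)
Step 6: enter (4,5), '.' pass, move right to (4,6)
Step 7: enter (4,6), '.' pass, move right to (4,7)
Step 8: enter (4,7), '\' deflects right->down, move down to (5,7)
Step 9: enter (5,7), '.' pass, move down to (6,7)
Step 10: at (6,7) — EXIT via bottom edge, pos 7
Distinct cells visited: 9 (path length 9)

Answer: 9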